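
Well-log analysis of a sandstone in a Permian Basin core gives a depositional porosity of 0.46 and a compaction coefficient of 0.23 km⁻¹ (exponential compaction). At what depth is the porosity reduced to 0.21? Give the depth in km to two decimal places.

Invert Athy's law: Z = ln(φ₀/φ) / c
Z = ln(0.46/0.21) / 0.23 = ln(2.19) / 0.23 = 0.7841 / 0.23 = 3.409 km

3.41 km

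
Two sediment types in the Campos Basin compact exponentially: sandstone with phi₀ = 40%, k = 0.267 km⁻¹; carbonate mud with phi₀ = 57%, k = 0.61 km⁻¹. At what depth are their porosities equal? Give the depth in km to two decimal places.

1.03 km

Set phi₀ₐ e^(−kₐz) = phi₀ᵦ e^(−kᵦz) ⇒ ln(phi₀ₐ/phi₀ᵦ) = (kₐ − kᵦ)·z
z = ln(0.4/0.57) / (0.267 − 0.61) = -0.3542 / -0.343 = 1.033 km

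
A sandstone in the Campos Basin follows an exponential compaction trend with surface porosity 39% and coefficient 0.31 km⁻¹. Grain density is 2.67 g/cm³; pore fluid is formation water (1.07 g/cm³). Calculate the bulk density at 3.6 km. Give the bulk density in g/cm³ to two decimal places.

Porosity at depth: phi = 0.39·exp(−0.31×3.6) = 0.39×0.3276 = 0.1278
Bulk density: ρ_b = (1−phi)ρ_g + phi·ρ_f = 0.8722×2.67 + 0.1278×1.07
       = 2.329 + 0.137 = 2.466 g/cm³

2.47 g/cm³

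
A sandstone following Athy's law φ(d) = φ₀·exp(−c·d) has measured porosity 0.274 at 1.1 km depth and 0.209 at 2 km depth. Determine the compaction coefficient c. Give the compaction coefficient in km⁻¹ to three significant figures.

0.301 km⁻¹

Athy: φ(d) = φ₀ e^(−cd) ⇒ φ₁/φ₂ = e^{c(d₂−d₁)} ⇒ c = ln(φ₁/φ₂)/(d₂−d₁)
c = ln(0.274/0.209) / (2 − 1.1) = ln(1.311) / 0.9 = 0.2708 / 0.9 = 0.3009 km⁻¹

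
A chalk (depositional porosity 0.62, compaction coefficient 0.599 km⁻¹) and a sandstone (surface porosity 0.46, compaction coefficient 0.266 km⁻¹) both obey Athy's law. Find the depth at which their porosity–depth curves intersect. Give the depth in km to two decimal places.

Set n₀ₐ e^(−kₐz) = n₀ᵦ e^(−kᵦz) ⇒ ln(n₀ₐ/n₀ᵦ) = (kₐ − kᵦ)·z
z = ln(0.62/0.46) / (0.599 − 0.266) = 0.2985 / 0.333 = 0.896 km

0.90 km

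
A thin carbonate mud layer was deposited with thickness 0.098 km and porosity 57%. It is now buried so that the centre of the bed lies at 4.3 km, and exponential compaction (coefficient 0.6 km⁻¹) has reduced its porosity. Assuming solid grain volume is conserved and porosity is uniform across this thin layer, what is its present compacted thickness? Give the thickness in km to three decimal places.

0.044 km

Porosity at 4.3 km: φ = 0.57·exp(−0.6×4.3) = 0.0432
Solid-volume conservation: h(1−φ) = h₀(1−φ₀) ⇒ h = h₀·(1−φ₀)/(1−φ)
h = 0.098 × (1 − 0.57)/(1 − 0.0432) = 0.098 × 0.4494 = 0.0440 km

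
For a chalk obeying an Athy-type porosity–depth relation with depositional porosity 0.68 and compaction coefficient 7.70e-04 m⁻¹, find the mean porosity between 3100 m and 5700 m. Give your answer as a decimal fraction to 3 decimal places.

0.027

Working in km (1 km = 1000 m; k in km⁻¹ = k in m⁻¹ × 1000):
⟨phi⟩ = (1/(z₂−z₁)) ∫ phi₀ e^(−kz) dz = phi₀·(e^(−k·z₁) − e^(−k·z₂)) / (k·(z₂−z₁))
e^(−0.77×3.1) = 0.0919; e^(−0.77×5.7) = 0.0124
⟨phi⟩ = 0.68 × (0.0919 − 0.0124) / (0.77 × 2.6) = 0.68 × 0.0397 = 0.0270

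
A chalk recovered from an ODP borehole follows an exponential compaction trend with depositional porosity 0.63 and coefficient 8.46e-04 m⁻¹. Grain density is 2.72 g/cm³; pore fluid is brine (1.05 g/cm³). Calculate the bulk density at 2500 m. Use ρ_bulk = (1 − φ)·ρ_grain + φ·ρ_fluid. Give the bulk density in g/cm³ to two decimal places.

2.59 g/cm³

Working in km (1 km = 1000 m; β in km⁻¹ = β in m⁻¹ × 1000):
Porosity at depth: n = 0.63·exp(−0.846×2.5) = 0.63×0.1206 = 0.0760
Bulk density: ρ_b = (1−n)ρ_g + n·ρ_f = 0.9240×2.72 + 0.0760×1.05
       = 2.513 + 0.080 = 2.593 g/cm³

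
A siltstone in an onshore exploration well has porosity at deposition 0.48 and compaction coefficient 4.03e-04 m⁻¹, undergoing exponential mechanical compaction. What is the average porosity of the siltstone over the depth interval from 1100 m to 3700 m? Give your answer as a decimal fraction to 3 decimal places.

Working in km (1 km = 1000 m; k in km⁻¹ = k in m⁻¹ × 1000):
⟨n⟩ = (1/(Z₂−Z₁)) ∫ n₀ e^(−kZ) dZ = n₀·(e^(−k·Z₁) − e^(−k·Z₂)) / (k·(Z₂−Z₁))
e^(−0.403×1.1) = 0.6419; e^(−0.403×3.7) = 0.2251
⟨n⟩ = 0.48 × (0.6419 − 0.2251) / (0.403 × 2.6) = 0.48 × 0.3978 = 0.1909

0.191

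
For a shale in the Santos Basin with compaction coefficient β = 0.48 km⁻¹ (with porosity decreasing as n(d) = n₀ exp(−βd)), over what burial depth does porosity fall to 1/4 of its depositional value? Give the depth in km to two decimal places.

n/n₀ = 1/4 ⇒ exp(−β·d) = 1/4 ⇒ d = ln(4) / β
d = 1.3863 / 0.48 = 2.888 km

2.89 km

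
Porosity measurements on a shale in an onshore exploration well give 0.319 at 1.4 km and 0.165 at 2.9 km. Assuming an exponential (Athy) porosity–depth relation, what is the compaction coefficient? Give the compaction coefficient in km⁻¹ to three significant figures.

0.439 km⁻¹

Athy: phi(d) = phi₀ e^(−βd) ⇒ phi₁/phi₂ = e^{β(d₂−d₁)} ⇒ β = ln(phi₁/phi₂)/(d₂−d₁)
β = ln(0.319/0.165) / (2.9 − 1.4) = ln(1.933) / 1.5 = 0.6592 / 1.5 = 0.4395 km⁻¹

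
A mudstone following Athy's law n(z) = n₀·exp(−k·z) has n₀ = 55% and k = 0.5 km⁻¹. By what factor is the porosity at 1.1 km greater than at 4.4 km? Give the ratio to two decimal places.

5.21

n(z₁)/n(z₂) = e^(−k·z₁)/e^(−k·z₂) = e^{k(z₂−z₁)}
= exp(0.5 × 3.3) = exp(1.65) = 5.2070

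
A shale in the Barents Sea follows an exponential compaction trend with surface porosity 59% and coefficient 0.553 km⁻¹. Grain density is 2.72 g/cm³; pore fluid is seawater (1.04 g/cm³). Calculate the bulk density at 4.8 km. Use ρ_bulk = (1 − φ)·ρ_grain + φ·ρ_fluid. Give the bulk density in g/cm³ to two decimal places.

2.65 g/cm³

Porosity at depth: φ = 0.59·exp(−0.553×4.8) = 0.59×0.0703 = 0.0415
Bulk density: ρ_b = (1−φ)ρ_g + φ·ρ_f = 0.9585×2.72 + 0.0415×1.04
       = 2.607 + 0.043 = 2.650 g/cm³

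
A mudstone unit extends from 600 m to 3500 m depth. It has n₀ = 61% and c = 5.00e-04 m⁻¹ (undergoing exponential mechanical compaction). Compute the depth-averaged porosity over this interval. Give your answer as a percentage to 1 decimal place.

23.9%

Working in km (1 km = 1000 m; c in km⁻¹ = c in m⁻¹ × 1000):
⟨n⟩ = (1/(z₂−z₁)) ∫ n₀ e^(−cz) dz = n₀·(e^(−c·z₁) − e^(−c·z₂)) / (c·(z₂−z₁))
e^(−0.5×0.6) = 0.7408; e^(−0.5×3.5) = 0.1738
⟨n⟩ = 0.61 × (0.7408 − 0.1738) / (0.5 × 2.9) = 0.61 × 0.3911 = 0.2385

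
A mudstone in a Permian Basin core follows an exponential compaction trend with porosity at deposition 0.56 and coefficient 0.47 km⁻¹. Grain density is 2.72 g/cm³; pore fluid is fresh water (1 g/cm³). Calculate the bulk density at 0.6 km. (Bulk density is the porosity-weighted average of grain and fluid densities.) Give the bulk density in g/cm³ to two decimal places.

1.99 g/cm³

Porosity at depth: n = 0.56·exp(−0.47×0.6) = 0.56×0.7543 = 0.4224
Bulk density: ρ_b = (1−n)ρ_g + n·ρ_f = 0.5776×2.72 + 0.4224×1
       = 1.571 + 0.422 = 1.993 g/cm³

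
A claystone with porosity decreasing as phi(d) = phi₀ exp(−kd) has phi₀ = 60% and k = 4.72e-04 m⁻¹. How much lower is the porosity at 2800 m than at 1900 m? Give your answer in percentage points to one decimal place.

Working in km (1 km = 1000 m; k in km⁻¹ = k in m⁻¹ × 1000):
phi(1.9) = 0.6·e^(−0.472×1.9) = 0.2447
phi(2.8) = 0.6·e^(−0.472×2.8) = 0.1600
Δphi = 0.2447 − 0.1600 = 0.0847

8.5 percentage points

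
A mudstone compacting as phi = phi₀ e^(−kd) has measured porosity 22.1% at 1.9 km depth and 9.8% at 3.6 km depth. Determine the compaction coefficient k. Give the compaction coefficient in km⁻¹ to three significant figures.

Athy: phi(d) = phi₀ e^(−kd) ⇒ phi₁/phi₂ = e^{k(d₂−d₁)} ⇒ k = ln(phi₁/phi₂)/(d₂−d₁)
k = ln(0.221/0.098) / (3.6 − 1.9) = ln(2.255) / 1.7 = 0.8132 / 1.7 = 0.4784 km⁻¹

0.478 km⁻¹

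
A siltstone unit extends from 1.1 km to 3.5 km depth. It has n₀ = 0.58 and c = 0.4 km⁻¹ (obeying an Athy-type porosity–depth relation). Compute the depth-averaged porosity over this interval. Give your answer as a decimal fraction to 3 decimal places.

⟨n⟩ = (1/(z₂−z₁)) ∫ n₀ e^(−cz) dz = n₀·(e^(−c·z₁) − e^(−c·z₂)) / (c·(z₂−z₁))
e^(−0.4×1.1) = 0.6440; e^(−0.4×3.5) = 0.2466
⟨n⟩ = 0.58 × (0.6440 − 0.2466) / (0.4 × 2.4) = 0.58 × 0.4140 = 0.2401

0.240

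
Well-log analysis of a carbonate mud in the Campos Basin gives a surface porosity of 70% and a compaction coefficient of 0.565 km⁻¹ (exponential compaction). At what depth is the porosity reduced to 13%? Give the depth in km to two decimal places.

2.98 km

Invert Athy's law: d = ln(phi₀/phi) / c
d = ln(0.7/0.13) / 0.565 = ln(5.385) / 0.565 = 1.6835 / 0.565 = 2.980 km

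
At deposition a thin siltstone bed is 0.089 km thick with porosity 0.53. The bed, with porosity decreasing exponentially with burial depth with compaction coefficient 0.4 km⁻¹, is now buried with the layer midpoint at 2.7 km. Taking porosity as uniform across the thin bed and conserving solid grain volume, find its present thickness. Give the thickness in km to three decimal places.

Porosity at 2.7 km: φ = 0.53·exp(−0.4×2.7) = 0.1800
Solid-volume conservation: h(1−φ) = h₀(1−φ₀) ⇒ h = h₀·(1−φ₀)/(1−φ)
h = 0.089 × (1 − 0.53)/(1 − 0.1800) = 0.089 × 0.5732 = 0.0510 km

0.051 km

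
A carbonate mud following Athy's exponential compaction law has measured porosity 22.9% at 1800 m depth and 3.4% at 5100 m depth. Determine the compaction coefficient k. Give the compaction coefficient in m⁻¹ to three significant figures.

0.000578 m⁻¹

Working in km (1 km = 1000 m; k in km⁻¹ = k in m⁻¹ × 1000):
Athy: n(d) = n₀ e^(−kd) ⇒ n₁/n₂ = e^{k(d₂−d₁)} ⇒ k = ln(n₁/n₂)/(d₂−d₁)
k = ln(0.229/0.034) / (5.1 − 1.8) = ln(6.735) / 3.3 = 1.9074 / 3.3 = 0.578 km⁻¹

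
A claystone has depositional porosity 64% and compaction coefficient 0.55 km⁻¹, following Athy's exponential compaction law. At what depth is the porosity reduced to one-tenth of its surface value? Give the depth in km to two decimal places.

phi/phi₀ = 1/10 ⇒ exp(−k·Z) = 1/10 ⇒ Z = ln(10) / k
Z = 2.3026 / 0.55 = 4.187 km

4.19 km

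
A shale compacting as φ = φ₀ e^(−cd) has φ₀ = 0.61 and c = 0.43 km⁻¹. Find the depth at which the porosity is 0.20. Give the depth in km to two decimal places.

Invert Athy's law: d = ln(φ₀/φ) / c
d = ln(0.61/0.2) / 0.43 = ln(3.05) / 0.43 = 1.1151 / 0.43 = 2.593 km

2.59 km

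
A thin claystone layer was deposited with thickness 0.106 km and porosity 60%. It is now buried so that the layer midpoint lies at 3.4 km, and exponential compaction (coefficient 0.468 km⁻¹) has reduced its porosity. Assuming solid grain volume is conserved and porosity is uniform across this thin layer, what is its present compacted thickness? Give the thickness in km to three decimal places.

0.048 km

Porosity at 3.4 km: φ = 0.6·exp(−0.468×3.4) = 0.1222
Solid-volume conservation: h(1−φ) = h₀(1−φ₀) ⇒ h = h₀·(1−φ₀)/(1−φ)
h = 0.106 × (1 − 0.6)/(1 − 0.1222) = 0.106 × 0.4557 = 0.0483 km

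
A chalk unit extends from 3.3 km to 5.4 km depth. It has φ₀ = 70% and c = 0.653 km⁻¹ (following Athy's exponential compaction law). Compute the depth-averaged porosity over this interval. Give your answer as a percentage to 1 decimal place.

4.4%

⟨φ⟩ = (1/(Z₂−Z₁)) ∫ φ₀ e^(−cZ) dZ = φ₀·(e^(−c·Z₁) − e^(−c·Z₂)) / (c·(Z₂−Z₁))
e^(−0.653×3.3) = 0.1159; e^(−0.653×5.4) = 0.0294
⟨φ⟩ = 0.7 × (0.1159 − 0.0294) / (0.653 × 2.1) = 0.7 × 0.0631 = 0.0442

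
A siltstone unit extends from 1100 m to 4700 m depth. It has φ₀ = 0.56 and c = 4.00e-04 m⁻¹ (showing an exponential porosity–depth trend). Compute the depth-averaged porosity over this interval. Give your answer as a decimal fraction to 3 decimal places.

0.191

Working in km (1 km = 1000 m; c in km⁻¹ = c in m⁻¹ × 1000):
⟨φ⟩ = (1/(z₂−z₁)) ∫ φ₀ e^(−cz) dz = φ₀·(e^(−c·z₁) − e^(−c·z₂)) / (c·(z₂−z₁))
e^(−0.4×1.1) = 0.6440; e^(−0.4×4.7) = 0.1526
⟨φ⟩ = 0.56 × (0.6440 − 0.1526) / (0.4 × 3.6) = 0.56 × 0.3413 = 0.1911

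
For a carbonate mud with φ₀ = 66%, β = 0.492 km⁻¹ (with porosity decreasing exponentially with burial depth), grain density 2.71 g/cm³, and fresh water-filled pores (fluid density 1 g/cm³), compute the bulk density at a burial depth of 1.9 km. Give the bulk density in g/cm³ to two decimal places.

2.27 g/cm³

Porosity at depth: φ = 0.66·exp(−0.492×1.9) = 0.66×0.3927 = 0.2592
Bulk density: ρ_b = (1−φ)ρ_g + φ·ρ_f = 0.7408×2.71 + 0.2592×1
       = 2.008 + 0.259 = 2.267 g/cm³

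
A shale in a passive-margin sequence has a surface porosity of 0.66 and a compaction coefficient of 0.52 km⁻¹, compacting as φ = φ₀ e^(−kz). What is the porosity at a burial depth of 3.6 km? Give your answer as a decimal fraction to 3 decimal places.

0.102

φ = φ₀·exp(−k·z) = 0.66 × exp(−0.52 × 3.6) = 0.66 × exp(−1.872)
  = 0.66 × 0.1538 = 0.1015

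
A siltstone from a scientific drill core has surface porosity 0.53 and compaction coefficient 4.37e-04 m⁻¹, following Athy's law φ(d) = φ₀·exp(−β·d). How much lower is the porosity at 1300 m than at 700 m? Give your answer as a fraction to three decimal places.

0.090

Working in km (1 km = 1000 m; β in km⁻¹ = β in m⁻¹ × 1000):
φ(0.7) = 0.53·e^(−0.437×0.7) = 0.3903
φ(1.3) = 0.53·e^(−0.437×1.3) = 0.3003
Δφ = 0.3903 − 0.3003 = 0.0900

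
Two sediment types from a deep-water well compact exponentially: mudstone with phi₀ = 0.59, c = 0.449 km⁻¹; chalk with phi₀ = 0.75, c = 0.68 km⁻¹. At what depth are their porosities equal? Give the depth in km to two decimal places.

Set phi₀ₐ e^(−cₐZ) = phi₀ᵦ e^(−cᵦZ) ⇒ ln(phi₀ₐ/phi₀ᵦ) = (cₐ − cᵦ)·Z
Z = ln(0.59/0.75) / (0.449 − 0.68) = -0.2400 / -0.231 = 1.039 km

1.04 km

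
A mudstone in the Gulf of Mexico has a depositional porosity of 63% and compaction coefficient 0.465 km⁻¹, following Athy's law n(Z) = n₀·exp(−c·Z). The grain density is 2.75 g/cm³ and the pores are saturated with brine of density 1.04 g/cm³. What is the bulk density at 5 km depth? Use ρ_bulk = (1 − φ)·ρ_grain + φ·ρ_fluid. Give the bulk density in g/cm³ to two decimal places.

2.64 g/cm³

Porosity at depth: n = 0.63·exp(−0.465×5) = 0.63×0.0978 = 0.0616
Bulk density: ρ_b = (1−n)ρ_g + n·ρ_f = 0.9384×2.75 + 0.0616×1.04
       = 2.581 + 0.064 = 2.645 g/cm³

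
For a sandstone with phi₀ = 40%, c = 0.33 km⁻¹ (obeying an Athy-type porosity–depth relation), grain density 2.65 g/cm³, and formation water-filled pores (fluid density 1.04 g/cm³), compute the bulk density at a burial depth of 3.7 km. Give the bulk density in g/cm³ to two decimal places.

Porosity at depth: phi = 0.4·exp(−0.33×3.7) = 0.4×0.2949 = 0.1180
Bulk density: ρ_b = (1−phi)ρ_g + phi·ρ_f = 0.8820×2.65 + 0.1180×1.04
       = 2.337 + 0.123 = 2.460 g/cm³

2.46 g/cm³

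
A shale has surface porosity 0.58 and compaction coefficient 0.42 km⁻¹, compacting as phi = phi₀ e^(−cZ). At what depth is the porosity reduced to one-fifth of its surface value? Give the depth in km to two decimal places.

3.83 km

phi/phi₀ = 1/5 ⇒ exp(−c·Z) = 1/5 ⇒ Z = ln(5) / c
Z = 1.6094 / 0.42 = 3.832 km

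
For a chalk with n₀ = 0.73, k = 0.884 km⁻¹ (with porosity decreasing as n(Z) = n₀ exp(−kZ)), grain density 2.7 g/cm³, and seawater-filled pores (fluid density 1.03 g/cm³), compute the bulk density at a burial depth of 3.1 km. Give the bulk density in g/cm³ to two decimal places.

Porosity at depth: n = 0.73·exp(−0.884×3.1) = 0.73×0.0645 = 0.0471
Bulk density: ρ_b = (1−n)ρ_g + n·ρ_f = 0.9529×2.7 + 0.0471×1.03
       = 2.573 + 0.049 = 2.621 g/cm³

2.62 g/cm³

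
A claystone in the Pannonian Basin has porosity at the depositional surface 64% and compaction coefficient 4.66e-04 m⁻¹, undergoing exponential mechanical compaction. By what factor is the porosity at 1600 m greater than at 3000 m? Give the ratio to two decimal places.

1.92

Working in km (1 km = 1000 m; k in km⁻¹ = k in m⁻¹ × 1000):
φ(z₁)/φ(z₂) = e^(−k·z₁)/e^(−k·z₂) = e^{k(z₂−z₁)}
= exp(0.466 × 1.4) = exp(0.6524) = 1.9201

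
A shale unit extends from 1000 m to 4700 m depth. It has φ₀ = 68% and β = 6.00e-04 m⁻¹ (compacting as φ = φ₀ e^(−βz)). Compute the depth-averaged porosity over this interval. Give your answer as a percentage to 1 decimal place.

15.0%

Working in km (1 km = 1000 m; β in km⁻¹ = β in m⁻¹ × 1000):
⟨φ⟩ = (1/(z₂−z₁)) ∫ φ₀ e^(−βz) dz = φ₀·(e^(−β·z₁) − e^(−β·z₂)) / (β·(z₂−z₁))
e^(−0.6×1) = 0.5488; e^(−0.6×4.7) = 0.0596
⟨φ⟩ = 0.68 × (0.5488 − 0.0596) / (0.6 × 3.7) = 0.68 × 0.2204 = 0.1498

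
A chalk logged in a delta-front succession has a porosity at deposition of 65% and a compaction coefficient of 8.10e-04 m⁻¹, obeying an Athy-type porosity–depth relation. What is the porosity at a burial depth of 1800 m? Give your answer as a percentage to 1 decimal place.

Working in km (1 km = 1000 m; β in km⁻¹ = β in m⁻¹ × 1000):
n = n₀·exp(−β·z) = 0.65 × exp(−0.81 × 1.8) = 0.65 × exp(−1.458)
  = 0.65 × 0.2327 = 0.1513

15.1%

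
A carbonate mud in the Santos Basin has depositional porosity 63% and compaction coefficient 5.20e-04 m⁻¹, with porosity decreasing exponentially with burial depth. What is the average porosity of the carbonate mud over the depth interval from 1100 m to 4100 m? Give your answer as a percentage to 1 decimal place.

Working in km (1 km = 1000 m; c in km⁻¹ = c in m⁻¹ × 1000):
⟨φ⟩ = (1/(z₂−z₁)) ∫ φ₀ e^(−cz) dz = φ₀·(e^(−c·z₁) − e^(−c·z₂)) / (c·(z₂−z₁))
e^(−0.52×1.1) = 0.5644; e^(−0.52×4.1) = 0.1186
⟨φ⟩ = 0.63 × (0.5644 − 0.1186) / (0.52 × 3) = 0.63 × 0.2858 = 0.1800

18.0%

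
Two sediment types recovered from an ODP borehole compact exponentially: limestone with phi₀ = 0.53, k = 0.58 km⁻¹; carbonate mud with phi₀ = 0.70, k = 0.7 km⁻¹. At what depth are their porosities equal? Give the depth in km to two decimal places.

2.32 km

Set phi₀ₐ e^(−kₐZ) = phi₀ᵦ e^(−kᵦZ) ⇒ ln(phi₀ₐ/phi₀ᵦ) = (kₐ − kᵦ)·Z
Z = ln(0.53/0.7) / (0.58 − 0.7) = -0.2782 / -0.12 = 2.318 km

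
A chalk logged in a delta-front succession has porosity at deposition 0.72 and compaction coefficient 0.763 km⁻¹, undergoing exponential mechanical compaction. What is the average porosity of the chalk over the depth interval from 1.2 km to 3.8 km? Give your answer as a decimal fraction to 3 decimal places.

0.125

⟨n⟩ = (1/(d₂−d₁)) ∫ n₀ e^(−βd) dd = n₀·(e^(−β·d₁) − e^(−β·d₂)) / (β·(d₂−d₁))
e^(−0.763×1.2) = 0.4003; e^(−0.763×3.8) = 0.0551
⟨n⟩ = 0.72 × (0.4003 − 0.0551) / (0.763 × 2.6) = 0.72 × 0.1740 = 0.1253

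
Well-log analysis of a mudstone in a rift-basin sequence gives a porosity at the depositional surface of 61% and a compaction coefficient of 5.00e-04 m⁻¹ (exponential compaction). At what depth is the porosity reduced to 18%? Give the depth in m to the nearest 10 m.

Working in km (1 km = 1000 m; β in km⁻¹ = β in m⁻¹ × 1000):
Invert Athy's law: Z = ln(n₀/n) / β
Z = ln(0.61/0.18) / 0.5 = ln(3.389) / 0.5 = 1.2205 / 0.5 = 2.441 km

2440 m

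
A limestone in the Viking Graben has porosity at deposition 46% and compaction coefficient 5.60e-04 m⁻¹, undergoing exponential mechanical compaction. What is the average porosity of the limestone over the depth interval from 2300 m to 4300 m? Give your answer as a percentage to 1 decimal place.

7.6%

Working in km (1 km = 1000 m; β in km⁻¹ = β in m⁻¹ × 1000):
⟨φ⟩ = (1/(Z₂−Z₁)) ∫ φ₀ e^(−βZ) dZ = φ₀·(e^(−β·Z₁) − e^(−β·Z₂)) / (β·(Z₂−Z₁))
e^(−0.56×2.3) = 0.2758; e^(−0.56×4.3) = 0.0900
⟨φ⟩ = 0.46 × (0.2758 − 0.0900) / (0.56 × 2) = 0.46 × 0.1659 = 0.0763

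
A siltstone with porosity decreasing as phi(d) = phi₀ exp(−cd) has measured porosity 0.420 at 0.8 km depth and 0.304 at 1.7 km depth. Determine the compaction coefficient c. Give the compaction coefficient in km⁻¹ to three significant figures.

Athy: phi(d) = phi₀ e^(−cd) ⇒ phi₁/phi₂ = e^{c(d₂−d₁)} ⇒ c = ln(phi₁/phi₂)/(d₂−d₁)
c = ln(0.42/0.304) / (1.7 − 0.8) = ln(1.382) / 0.9 = 0.3232 / 0.9 = 0.3591 km⁻¹

0.359 km⁻¹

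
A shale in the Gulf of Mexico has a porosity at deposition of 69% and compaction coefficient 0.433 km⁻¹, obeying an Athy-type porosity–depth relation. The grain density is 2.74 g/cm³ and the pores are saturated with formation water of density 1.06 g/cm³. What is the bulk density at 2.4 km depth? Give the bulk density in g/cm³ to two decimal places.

Porosity at depth: phi = 0.69·exp(−0.433×2.4) = 0.69×0.3537 = 0.2441
Bulk density: ρ_b = (1−phi)ρ_g + phi·ρ_f = 0.7559×2.74 + 0.2441×1.06
       = 2.071 + 0.259 = 2.330 g/cm³

2.33 g/cm³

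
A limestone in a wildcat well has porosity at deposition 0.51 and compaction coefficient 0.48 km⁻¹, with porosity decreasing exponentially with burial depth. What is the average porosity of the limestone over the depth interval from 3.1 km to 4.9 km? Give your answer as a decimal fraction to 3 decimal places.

⟨φ⟩ = (1/(z₂−z₁)) ∫ φ₀ e^(−βz) dz = φ₀·(e^(−β·z₁) − e^(−β·z₂)) / (β·(z₂−z₁))
e^(−0.48×3.1) = 0.2258; e^(−0.48×4.9) = 0.0952
⟨φ⟩ = 0.51 × (0.2258 − 0.0952) / (0.48 × 1.8) = 0.51 × 0.1512 = 0.0771

0.077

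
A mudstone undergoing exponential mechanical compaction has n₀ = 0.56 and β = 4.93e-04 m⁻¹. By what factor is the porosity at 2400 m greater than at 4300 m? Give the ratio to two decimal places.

2.55

Working in km (1 km = 1000 m; β in km⁻¹ = β in m⁻¹ × 1000):
n(d₁)/n(d₂) = e^(−β·d₁)/e^(−β·d₂) = e^{β(d₂−d₁)}
= exp(0.493 × 1.9) = exp(0.9367) = 2.5515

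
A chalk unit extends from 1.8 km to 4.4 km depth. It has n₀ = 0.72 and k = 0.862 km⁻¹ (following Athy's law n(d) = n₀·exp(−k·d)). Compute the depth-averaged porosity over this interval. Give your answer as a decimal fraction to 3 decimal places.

0.061

⟨n⟩ = (1/(d₂−d₁)) ∫ n₀ e^(−kd) dd = n₀·(e^(−k·d₁) − e^(−k·d₂)) / (k·(d₂−d₁))
e^(−0.862×1.8) = 0.2119; e^(−0.862×4.4) = 0.0225
⟨n⟩ = 0.72 × (0.2119 − 0.0225) / (0.862 × 2.6) = 0.72 × 0.0845 = 0.0608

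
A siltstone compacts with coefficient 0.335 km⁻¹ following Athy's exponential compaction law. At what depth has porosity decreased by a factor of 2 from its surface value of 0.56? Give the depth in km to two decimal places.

2.07 km

phi/phi₀ = 1/2 ⇒ exp(−β·Z) = 1/2 ⇒ Z = ln(2) / β
Z = 0.6931 / 0.335 = 2.069 km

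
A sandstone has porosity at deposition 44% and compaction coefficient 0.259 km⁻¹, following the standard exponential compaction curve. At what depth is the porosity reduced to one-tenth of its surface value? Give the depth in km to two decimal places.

8.89 km

n/n₀ = 1/10 ⇒ exp(−β·d) = 1/10 ⇒ d = ln(10) / β
d = 2.3026 / 0.259 = 8.890 km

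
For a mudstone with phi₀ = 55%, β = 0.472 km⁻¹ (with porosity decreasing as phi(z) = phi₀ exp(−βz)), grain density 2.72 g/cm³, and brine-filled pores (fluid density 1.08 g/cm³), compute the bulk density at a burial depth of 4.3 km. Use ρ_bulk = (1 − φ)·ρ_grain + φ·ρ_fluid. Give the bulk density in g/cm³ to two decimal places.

2.60 g/cm³

Porosity at depth: phi = 0.55·exp(−0.472×4.3) = 0.55×0.1314 = 0.0723
Bulk density: ρ_b = (1−phi)ρ_g + phi·ρ_f = 0.9277×2.72 + 0.0723×1.08
       = 2.523 + 0.078 = 2.601 g/cm³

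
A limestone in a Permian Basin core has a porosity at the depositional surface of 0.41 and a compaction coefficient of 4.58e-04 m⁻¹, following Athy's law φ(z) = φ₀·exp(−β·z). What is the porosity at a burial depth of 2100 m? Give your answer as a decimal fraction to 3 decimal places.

Working in km (1 km = 1000 m; β in km⁻¹ = β in m⁻¹ × 1000):
φ = φ₀·exp(−β·z) = 0.41 × exp(−0.458 × 2.1) = 0.41 × exp(−0.9618)
  = 0.41 × 0.3822 = 0.1567

0.157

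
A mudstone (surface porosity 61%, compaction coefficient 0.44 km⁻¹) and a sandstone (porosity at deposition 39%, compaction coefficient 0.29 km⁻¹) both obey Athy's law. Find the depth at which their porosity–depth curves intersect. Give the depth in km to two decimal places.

Set φ₀ₐ e^(−kₐd) = φ₀ᵦ e^(−kᵦd) ⇒ ln(φ₀ₐ/φ₀ᵦ) = (kₐ − kᵦ)·d
d = ln(0.61/0.39) / (0.44 − 0.29) = 0.4473 / 0.15 = 2.982 km

2.98 km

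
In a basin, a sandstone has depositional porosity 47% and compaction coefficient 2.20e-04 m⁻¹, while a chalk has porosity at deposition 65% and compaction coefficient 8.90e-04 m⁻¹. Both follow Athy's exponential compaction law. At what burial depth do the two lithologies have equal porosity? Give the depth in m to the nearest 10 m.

Working in km (1 km = 1000 m; k in km⁻¹ = k in m⁻¹ × 1000):
Set phi₀ₐ e^(−kₐd) = phi₀ᵦ e^(−kᵦd) ⇒ ln(phi₀ₐ/phi₀ᵦ) = (kₐ − kᵦ)·d
d = ln(0.47/0.65) / (0.22 − 0.89) = -0.3242 / -0.67 = 0.484 km

480 m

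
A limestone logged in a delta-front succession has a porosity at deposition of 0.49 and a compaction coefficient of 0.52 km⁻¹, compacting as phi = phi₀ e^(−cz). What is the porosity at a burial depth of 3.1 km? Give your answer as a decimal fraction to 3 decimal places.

phi = phi₀·exp(−c·z) = 0.49 × exp(−0.52 × 3.1) = 0.49 × exp(−1.612)
  = 0.49 × 0.1995 = 0.0977

0.098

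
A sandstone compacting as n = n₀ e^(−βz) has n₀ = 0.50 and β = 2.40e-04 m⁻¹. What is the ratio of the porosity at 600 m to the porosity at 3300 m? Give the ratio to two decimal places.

1.91

Working in km (1 km = 1000 m; β in km⁻¹ = β in m⁻¹ × 1000):
n(z₁)/n(z₂) = e^(−β·z₁)/e^(−β·z₂) = e^{β(z₂−z₁)}
= exp(0.24 × 2.7) = exp(0.648) = 1.9117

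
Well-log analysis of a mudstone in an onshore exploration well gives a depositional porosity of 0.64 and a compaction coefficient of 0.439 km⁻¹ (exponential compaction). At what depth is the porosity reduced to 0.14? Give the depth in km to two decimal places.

3.46 km

Invert Athy's law: z = ln(n₀/n) / k
z = ln(0.64/0.14) / 0.439 = ln(4.571) / 0.439 = 1.5198 / 0.439 = 3.462 km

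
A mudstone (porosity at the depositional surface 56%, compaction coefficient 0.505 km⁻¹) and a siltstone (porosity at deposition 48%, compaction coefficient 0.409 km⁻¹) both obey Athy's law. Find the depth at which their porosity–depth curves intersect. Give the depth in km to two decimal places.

1.61 km

Set n₀ₐ e^(−βₐz) = n₀ᵦ e^(−βᵦz) ⇒ ln(n₀ₐ/n₀ᵦ) = (βₐ − βᵦ)·z
z = ln(0.56/0.48) / (0.505 − 0.409) = 0.1542 / 0.096 = 1.606 km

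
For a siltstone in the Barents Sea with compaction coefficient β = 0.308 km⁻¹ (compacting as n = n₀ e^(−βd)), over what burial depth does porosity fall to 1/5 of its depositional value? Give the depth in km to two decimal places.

n/n₀ = 1/5 ⇒ exp(−β·d) = 1/5 ⇒ d = ln(5) / β
d = 1.6094 / 0.308 = 5.225 km

5.23 km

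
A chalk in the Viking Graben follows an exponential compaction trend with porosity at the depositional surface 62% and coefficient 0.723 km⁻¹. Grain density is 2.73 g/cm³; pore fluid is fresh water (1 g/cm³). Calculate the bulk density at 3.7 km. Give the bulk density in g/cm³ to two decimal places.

Porosity at depth: φ = 0.62·exp(−0.723×3.7) = 0.62×0.0689 = 0.0427
Bulk density: ρ_b = (1−φ)ρ_g + φ·ρ_f = 0.9573×2.73 + 0.0427×1
       = 2.613 + 0.043 = 2.656 g/cm³

2.66 g/cm³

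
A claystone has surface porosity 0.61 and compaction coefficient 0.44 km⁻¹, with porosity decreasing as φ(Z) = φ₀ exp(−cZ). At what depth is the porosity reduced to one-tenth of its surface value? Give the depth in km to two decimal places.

5.23 km

φ/φ₀ = 1/10 ⇒ exp(−c·Z) = 1/10 ⇒ Z = ln(10) / c
Z = 2.3026 / 0.44 = 5.233 km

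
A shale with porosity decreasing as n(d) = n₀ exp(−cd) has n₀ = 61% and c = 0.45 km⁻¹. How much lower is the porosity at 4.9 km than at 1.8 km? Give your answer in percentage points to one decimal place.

20.4 percentage points

n(1.8) = 0.61·e^(−0.45×1.8) = 0.2714
n(4.9) = 0.61·e^(−0.45×4.9) = 0.0673
Δn = 0.2714 − 0.0673 = 0.2041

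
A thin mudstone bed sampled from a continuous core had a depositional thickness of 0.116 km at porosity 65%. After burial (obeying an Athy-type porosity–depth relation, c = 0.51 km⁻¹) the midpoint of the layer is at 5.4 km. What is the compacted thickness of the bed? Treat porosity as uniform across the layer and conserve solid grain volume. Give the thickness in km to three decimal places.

0.042 km

Porosity at 5.4 km: φ = 0.65·exp(−0.51×5.4) = 0.0414
Solid-volume conservation: h(1−φ) = h₀(1−φ₀) ⇒ h = h₀·(1−φ₀)/(1−φ)
h = 0.116 × (1 − 0.65)/(1 − 0.0414) = 0.116 × 0.3651 = 0.0424 km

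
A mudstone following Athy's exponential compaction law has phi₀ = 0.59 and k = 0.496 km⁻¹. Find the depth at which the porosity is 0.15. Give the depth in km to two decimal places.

2.76 km

Invert Athy's law: z = ln(phi₀/phi) / k
z = ln(0.59/0.15) / 0.496 = ln(3.933) / 0.496 = 1.3695 / 0.496 = 2.761 km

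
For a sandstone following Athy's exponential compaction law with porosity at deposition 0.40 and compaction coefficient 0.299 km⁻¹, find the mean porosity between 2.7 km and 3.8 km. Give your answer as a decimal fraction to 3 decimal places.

0.152

⟨n⟩ = (1/(d₂−d₁)) ∫ n₀ e^(−cd) dd = n₀·(e^(−c·d₁) − e^(−c·d₂)) / (c·(d₂−d₁))
e^(−0.299×2.7) = 0.4461; e^(−0.299×3.8) = 0.3210
⟨n⟩ = 0.4 × (0.4461 − 0.3210) / (0.299 × 1.1) = 0.4 × 0.3801 = 0.1521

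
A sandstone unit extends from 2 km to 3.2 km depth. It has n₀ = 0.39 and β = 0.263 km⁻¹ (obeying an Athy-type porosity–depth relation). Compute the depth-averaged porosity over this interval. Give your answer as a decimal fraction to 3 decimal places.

0.198

⟨n⟩ = (1/(Z₂−Z₁)) ∫ n₀ e^(−βZ) dZ = n₀·(e^(−β·Z₁) − e^(−β·Z₂)) / (β·(Z₂−Z₁))
e^(−0.263×2) = 0.5910; e^(−0.263×3.2) = 0.4310
⟨n⟩ = 0.39 × (0.5910 − 0.4310) / (0.263 × 1.2) = 0.39 × 0.5068 = 0.1976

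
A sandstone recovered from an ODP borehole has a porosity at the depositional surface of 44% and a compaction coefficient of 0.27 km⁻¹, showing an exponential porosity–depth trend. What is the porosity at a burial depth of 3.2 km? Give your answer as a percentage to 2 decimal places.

n = n₀·exp(−c·Z) = 0.44 × exp(−0.27 × 3.2) = 0.44 × exp(−0.864)
  = 0.44 × 0.4215 = 0.1854

18.54%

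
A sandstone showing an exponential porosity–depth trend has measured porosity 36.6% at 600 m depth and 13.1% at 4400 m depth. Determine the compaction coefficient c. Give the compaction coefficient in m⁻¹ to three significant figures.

0.000270 m⁻¹

Working in km (1 km = 1000 m; c in km⁻¹ = c in m⁻¹ × 1000):
Athy: phi(d) = phi₀ e^(−cd) ⇒ phi₁/phi₂ = e^{c(d₂−d₁)} ⇒ c = ln(phi₁/phi₂)/(d₂−d₁)
c = ln(0.366/0.131) / (4.4 − 0.6) = ln(2.794) / 3.8 = 1.0274 / 3.8 = 0.2704 km⁻¹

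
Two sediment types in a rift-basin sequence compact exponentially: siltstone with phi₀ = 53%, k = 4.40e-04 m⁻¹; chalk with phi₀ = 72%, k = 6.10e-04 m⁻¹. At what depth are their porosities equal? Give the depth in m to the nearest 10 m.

1800 m

Working in km (1 km = 1000 m; k in km⁻¹ = k in m⁻¹ × 1000):
Set phi₀ₐ e^(−kₐd) = phi₀ᵦ e^(−kᵦd) ⇒ ln(phi₀ₐ/phi₀ᵦ) = (kₐ − kᵦ)·d
d = ln(0.53/0.72) / (0.44 − 0.61) = -0.3064 / -0.17 = 1.802 km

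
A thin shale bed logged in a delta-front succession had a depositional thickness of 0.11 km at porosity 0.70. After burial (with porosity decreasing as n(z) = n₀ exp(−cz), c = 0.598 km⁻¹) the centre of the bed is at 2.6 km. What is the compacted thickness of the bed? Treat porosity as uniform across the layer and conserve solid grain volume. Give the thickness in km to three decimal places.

0.039 km

Porosity at 2.6 km: n = 0.7·exp(−0.598×2.6) = 0.1479
Solid-volume conservation: h(1−n) = h₀(1−n₀) ⇒ h = h₀·(1−n₀)/(1−n)
h = 0.11 × (1 − 0.7)/(1 − 0.1479) = 0.11 × 0.3521 = 0.0387 km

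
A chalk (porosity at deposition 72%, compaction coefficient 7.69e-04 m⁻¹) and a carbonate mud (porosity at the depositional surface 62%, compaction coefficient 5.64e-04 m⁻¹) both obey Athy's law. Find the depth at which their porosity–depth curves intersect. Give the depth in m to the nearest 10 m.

730 m

Working in km (1 km = 1000 m; β in km⁻¹ = β in m⁻¹ × 1000):
Set n₀ₐ e^(−βₐz) = n₀ᵦ e^(−βᵦz) ⇒ ln(n₀ₐ/n₀ᵦ) = (βₐ − βᵦ)·z
z = ln(0.72/0.62) / (0.769 − 0.564) = 0.1495 / 0.205 = 0.729 km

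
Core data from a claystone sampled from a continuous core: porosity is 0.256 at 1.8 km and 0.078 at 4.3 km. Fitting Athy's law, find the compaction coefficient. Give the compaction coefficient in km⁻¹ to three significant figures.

0.475 km⁻¹

Athy: n(Z) = n₀ e^(−βZ) ⇒ n₁/n₂ = e^{β(Z₂−Z₁)} ⇒ β = ln(n₁/n₂)/(Z₂−Z₁)
β = ln(0.256/0.078) / (4.3 − 1.8) = ln(3.282) / 2.5 = 1.1885 / 2.5 = 0.4754 km⁻¹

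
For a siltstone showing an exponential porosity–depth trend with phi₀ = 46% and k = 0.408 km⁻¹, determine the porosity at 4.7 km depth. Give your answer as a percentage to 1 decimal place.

6.8%

phi = phi₀·exp(−k·z) = 0.46 × exp(−0.408 × 4.7) = 0.46 × exp(−1.918)
  = 0.46 × 0.1470 = 0.0676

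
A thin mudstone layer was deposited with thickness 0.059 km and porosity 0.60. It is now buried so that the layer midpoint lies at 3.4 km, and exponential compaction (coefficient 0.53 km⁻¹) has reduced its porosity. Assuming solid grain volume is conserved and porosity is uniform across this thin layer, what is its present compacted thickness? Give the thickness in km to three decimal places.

0.026 km

Porosity at 3.4 km: φ = 0.6·exp(−0.53×3.4) = 0.0990
Solid-volume conservation: h(1−φ) = h₀(1−φ₀) ⇒ h = h₀·(1−φ₀)/(1−φ)
h = 0.059 × (1 − 0.6)/(1 − 0.0990) = 0.059 × 0.4439 = 0.0262 km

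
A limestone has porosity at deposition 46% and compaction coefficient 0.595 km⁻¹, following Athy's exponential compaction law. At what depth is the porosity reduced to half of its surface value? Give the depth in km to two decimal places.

n/n₀ = 1/2 ⇒ exp(−c·d) = 1/2 ⇒ d = ln(2) / c
d = 0.6931 / 0.595 = 1.165 km

1.16 km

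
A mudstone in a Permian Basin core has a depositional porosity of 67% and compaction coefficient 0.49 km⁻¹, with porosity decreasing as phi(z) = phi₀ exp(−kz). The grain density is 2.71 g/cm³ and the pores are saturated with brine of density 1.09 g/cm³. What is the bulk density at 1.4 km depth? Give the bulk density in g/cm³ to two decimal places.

Porosity at depth: phi = 0.67·exp(−0.49×1.4) = 0.67×0.5036 = 0.3374
Bulk density: ρ_b = (1−phi)ρ_g + phi·ρ_f = 0.6626×2.71 + 0.3374×1.09
       = 1.796 + 0.368 = 2.163 g/cm³

2.16 g/cm³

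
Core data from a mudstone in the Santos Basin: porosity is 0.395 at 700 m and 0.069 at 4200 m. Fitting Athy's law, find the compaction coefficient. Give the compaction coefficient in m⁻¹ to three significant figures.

Working in km (1 km = 1000 m; c in km⁻¹ = c in m⁻¹ × 1000):
Athy: φ(d) = φ₀ e^(−cd) ⇒ φ₁/φ₂ = e^{c(d₂−d₁)} ⇒ c = ln(φ₁/φ₂)/(d₂−d₁)
c = ln(0.395/0.069) / (4.2 − 0.7) = ln(5.725) / 3.5 = 1.7448 / 3.5 = 0.4985 km⁻¹

0.000499 m⁻¹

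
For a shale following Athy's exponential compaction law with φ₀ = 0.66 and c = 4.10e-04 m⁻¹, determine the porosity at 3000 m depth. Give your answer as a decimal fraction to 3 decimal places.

Working in km (1 km = 1000 m; c in km⁻¹ = c in m⁻¹ × 1000):
φ = φ₀·exp(−c·d) = 0.66 × exp(−0.41 × 3) = 0.66 × exp(−1.23)
  = 0.66 × 0.2923 = 0.1929

0.193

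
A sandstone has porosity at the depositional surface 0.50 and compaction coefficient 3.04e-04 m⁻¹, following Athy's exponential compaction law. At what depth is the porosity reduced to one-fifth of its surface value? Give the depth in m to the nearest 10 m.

Working in km (1 km = 1000 m; k in km⁻¹ = k in m⁻¹ × 1000):
n/n₀ = 1/5 ⇒ exp(−k·d) = 1/5 ⇒ d = ln(5) / k
d = 1.6094 / 0.304 = 5.294 km

5290 m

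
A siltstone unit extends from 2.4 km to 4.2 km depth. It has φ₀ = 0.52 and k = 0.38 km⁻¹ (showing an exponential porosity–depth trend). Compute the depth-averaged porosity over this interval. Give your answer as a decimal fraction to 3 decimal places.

⟨φ⟩ = (1/(Z₂−Z₁)) ∫ φ₀ e^(−kZ) dZ = φ₀·(e^(−k·Z₁) − e^(−k·Z₂)) / (k·(Z₂−Z₁))
e^(−0.38×2.4) = 0.4017; e^(−0.38×4.2) = 0.2027
⟨φ⟩ = 0.52 × (0.4017 − 0.2027) / (0.38 × 1.8) = 0.52 × 0.2910 = 0.1513

0.151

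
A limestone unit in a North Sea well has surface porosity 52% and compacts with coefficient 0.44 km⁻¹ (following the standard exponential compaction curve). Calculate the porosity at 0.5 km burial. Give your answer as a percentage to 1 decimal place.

41.7%

n = n₀·exp(−β·d) = 0.52 × exp(−0.44 × 0.5) = 0.52 × exp(−0.22)
  = 0.52 × 0.8025 = 0.4173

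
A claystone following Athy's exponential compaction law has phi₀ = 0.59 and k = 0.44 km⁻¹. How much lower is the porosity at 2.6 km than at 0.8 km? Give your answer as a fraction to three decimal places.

phi(0.8) = 0.59·e^(−0.44×0.8) = 0.4149
phi(2.6) = 0.59·e^(−0.44×2.6) = 0.1879
Δphi = 0.4149 − 0.1879 = 0.2270

0.227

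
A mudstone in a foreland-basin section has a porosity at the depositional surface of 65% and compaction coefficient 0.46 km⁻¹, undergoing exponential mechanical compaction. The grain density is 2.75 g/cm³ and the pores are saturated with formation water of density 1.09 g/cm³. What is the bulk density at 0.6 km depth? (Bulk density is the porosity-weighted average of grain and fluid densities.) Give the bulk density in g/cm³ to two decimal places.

Porosity at depth: n = 0.65·exp(−0.46×0.6) = 0.65×0.7588 = 0.4932
Bulk density: ρ_b = (1−n)ρ_g + n·ρ_f = 0.5068×2.75 + 0.4932×1.09
       = 1.394 + 0.538 = 1.931 g/cm³

1.93 g/cm³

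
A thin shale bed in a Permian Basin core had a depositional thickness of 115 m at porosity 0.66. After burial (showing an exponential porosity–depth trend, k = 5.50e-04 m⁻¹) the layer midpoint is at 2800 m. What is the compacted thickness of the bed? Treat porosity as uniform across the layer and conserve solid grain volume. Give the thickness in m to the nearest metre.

Working in km (1 km = 1000 m; k in km⁻¹ = k in m⁻¹ × 1000):
Porosity at 2.8 km: n = 0.66·exp(−0.55×2.8) = 0.1415
Solid-volume conservation: h(1−n) = h₀(1−n₀) ⇒ h = h₀·(1−n₀)/(1−n)
h = 0.115 × (1 − 0.66)/(1 − 0.1415) = 0.115 × 0.3960 = 0.0455 km

46 m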